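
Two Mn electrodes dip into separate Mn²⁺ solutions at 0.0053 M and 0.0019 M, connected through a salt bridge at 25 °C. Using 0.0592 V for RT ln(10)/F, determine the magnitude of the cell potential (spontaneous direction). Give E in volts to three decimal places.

+0.013 V

For a concentration cell E°cell = 0. The 0.0053 M side is the cathode (reduction is favoured where [Mn²⁺] is higher).
With n = 2, E = −(0.0592/2) log([Mn²⁺]ₐₙ/[Mn²⁺]꜀ₐₜ) = −(0.0592/2) log(0.0019/0.0053) = −(0.0592/2)(-0.446) = +0.013 V.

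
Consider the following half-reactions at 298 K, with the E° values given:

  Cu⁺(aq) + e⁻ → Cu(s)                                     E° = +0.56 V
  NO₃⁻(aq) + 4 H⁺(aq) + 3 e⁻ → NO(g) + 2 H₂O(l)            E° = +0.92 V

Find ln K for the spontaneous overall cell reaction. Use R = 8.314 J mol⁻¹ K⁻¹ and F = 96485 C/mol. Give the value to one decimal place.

42.1

Cathode: NO₃⁻/NO; anode: Cu⁺/Cu. E°cell = (+0.92) − (+0.56) = +0.36 V, with n = 3.
ΔG° = −nFE° = −RT ln K, so ln K = nFE°/(RT) = (3)(96485)(+0.36) / ((8.314)(298)) = 42.059.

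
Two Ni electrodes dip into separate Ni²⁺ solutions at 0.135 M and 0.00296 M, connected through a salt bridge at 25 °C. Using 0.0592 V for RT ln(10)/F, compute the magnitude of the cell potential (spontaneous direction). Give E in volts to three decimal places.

+0.049 V

For a concentration cell E°cell = 0. The 0.135 M side is the cathode (reduction is favoured where [Ni²⁺] is higher).
With n = 2, E = −(0.0592/2) log([Ni²⁺]ₐₙ/[Ni²⁺]꜀ₐₜ) = −(0.0592/2) log(0.00296/0.135) = −(0.0592/2)(-1.659) = +0.049 V.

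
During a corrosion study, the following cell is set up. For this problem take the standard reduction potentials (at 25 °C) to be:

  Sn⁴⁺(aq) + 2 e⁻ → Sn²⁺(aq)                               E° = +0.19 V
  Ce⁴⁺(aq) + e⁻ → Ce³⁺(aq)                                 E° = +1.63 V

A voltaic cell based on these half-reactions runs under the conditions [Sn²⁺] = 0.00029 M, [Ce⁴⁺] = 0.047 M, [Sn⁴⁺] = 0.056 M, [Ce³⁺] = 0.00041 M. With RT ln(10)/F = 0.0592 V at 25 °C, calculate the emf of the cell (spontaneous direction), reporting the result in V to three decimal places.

+1.494 V

Ce⁴⁺/Ce³⁺ is the cathode (higher E°), Sn⁴⁺/Sn²⁺ the anode: E°cell = +1.63 − (+0.19) = +1.44 V, n = 2.
Overall: 2 Ce⁴⁺(aq) + Sn²⁺(aq) → 2 Ce³⁺(aq) + Sn⁴⁺(aq)
Q = [Ce³⁺]^2·[Sn⁴⁺] / ([Ce⁴⁺]^2·[Sn²⁺]); log Q = -1.833.
E = E° − (0.0592/n) log Q = +1.44 − (0.0592/2)(-1.833) = +1.494 V.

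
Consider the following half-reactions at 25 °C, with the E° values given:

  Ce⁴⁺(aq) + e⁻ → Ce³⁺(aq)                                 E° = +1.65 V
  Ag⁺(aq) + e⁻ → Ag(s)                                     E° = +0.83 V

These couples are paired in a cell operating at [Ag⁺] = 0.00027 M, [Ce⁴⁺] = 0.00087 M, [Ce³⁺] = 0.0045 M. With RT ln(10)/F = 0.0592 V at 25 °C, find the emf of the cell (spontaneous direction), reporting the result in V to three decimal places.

+0.989 V

Ce⁴⁺/Ce³⁺ is the cathode (higher E°), Ag⁺/Ag the anode: E°cell = +1.65 − (+0.83) = +0.82 V, n = 1.
Overall: Ce⁴⁺(aq) + Ag(s) → Ce³⁺(aq) + Ag⁺(aq)
Q = [Ce³⁺]·[Ag⁺] / ([Ce⁴⁺]); log Q = -2.855.
E = E° − (0.0592/n) log Q = +0.82 − (0.0592/1)(-2.855) = +0.989 V.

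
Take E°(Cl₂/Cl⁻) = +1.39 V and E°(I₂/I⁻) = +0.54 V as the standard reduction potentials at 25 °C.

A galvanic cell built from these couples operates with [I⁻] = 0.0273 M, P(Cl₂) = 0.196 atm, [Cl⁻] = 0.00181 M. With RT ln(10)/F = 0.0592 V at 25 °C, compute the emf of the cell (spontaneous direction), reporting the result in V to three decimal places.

Cl₂/Cl⁻ is the cathode (higher E°), I₂/I⁻ the anode: E°cell = +1.39 − (+0.54) = +0.85 V, n = 2.
Overall: Cl₂(g) + 2 I⁻(aq) → 2 Cl⁻(aq) + I₂(s)
Q = [Cl⁻]^2 / (P(Cl₂)·[I⁻]^2); log Q = -1.649.
E = E° − (0.0592/n) log Q = +0.85 − (0.0592/2)(-1.649) = +0.899 V.

+0.899 V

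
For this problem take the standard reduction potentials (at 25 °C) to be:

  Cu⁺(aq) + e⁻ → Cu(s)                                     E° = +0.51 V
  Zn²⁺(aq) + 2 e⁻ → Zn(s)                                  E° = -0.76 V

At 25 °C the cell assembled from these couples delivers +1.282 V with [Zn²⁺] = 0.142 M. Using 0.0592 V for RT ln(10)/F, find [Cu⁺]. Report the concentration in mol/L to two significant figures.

Cu⁺/Cu is the cathode, Zn²⁺/Zn the anode: E°cell = +1.27 V, n = 2.
Overall reaction: 2 Cu⁺(aq) + Zn(s) → 2 Cu(s) + Zn²⁺(aq); Q = [Zn²⁺]^1/[Cu⁺]^2.
From E = E° − (0.0592/n) log Q: log Q = (E° − E)·n/0.0592 = (+1.27 − (+1.282))·2/0.0592 = -0.4054.
So 2·log[Cu⁺] = 1·log(0.142) − log Q = -0.8477 − (-0.4054) = -0.4423; log[Cu⁺] = -0.4423 / 2 = -0.2212; [Cu⁺] = 10^(-0.2212) ≈ 0.60 M.

0.60 M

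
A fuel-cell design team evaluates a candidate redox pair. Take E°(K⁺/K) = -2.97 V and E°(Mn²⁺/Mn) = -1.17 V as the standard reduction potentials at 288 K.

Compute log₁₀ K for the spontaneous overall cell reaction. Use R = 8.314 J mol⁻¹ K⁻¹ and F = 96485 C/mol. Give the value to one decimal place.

Cathode: Mn²⁺/Mn; anode: K⁺/K. E°cell = (-1.17) − (-2.97) = +1.80 V, with n = 2.
ΔG° = −nFE° = −RT ln K, so ln K = nFE°/(RT) = (2)(96485)(+1.80) / ((8.314)(288)) = 145.064.
log₁₀ K = 145.064 / ln 10 = 63.0.

63.0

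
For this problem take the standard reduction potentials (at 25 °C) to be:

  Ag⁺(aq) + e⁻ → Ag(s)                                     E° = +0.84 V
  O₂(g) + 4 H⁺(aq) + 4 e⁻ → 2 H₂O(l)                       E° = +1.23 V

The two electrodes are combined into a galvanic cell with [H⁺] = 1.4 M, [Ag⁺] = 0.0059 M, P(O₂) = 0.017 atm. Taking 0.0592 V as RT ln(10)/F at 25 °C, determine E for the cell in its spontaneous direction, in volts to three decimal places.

+0.504 V

O₂/H₂O is the cathode (higher E°), Ag⁺/Ag the anode: E°cell = +1.23 − (+0.84) = +0.39 V, n = 4.
Overall: O₂(g) + 4 H⁺(aq) + 4 Ag(s) → 2 H₂O(l) + 4 Ag⁺(aq)
Q = [Ag⁺]^4 / (P(O₂)·[H⁺]^4); log Q = -7.732.
E = E° − (0.0592/n) log Q = +0.39 − (0.0592/4)(-7.732) = +0.504 V.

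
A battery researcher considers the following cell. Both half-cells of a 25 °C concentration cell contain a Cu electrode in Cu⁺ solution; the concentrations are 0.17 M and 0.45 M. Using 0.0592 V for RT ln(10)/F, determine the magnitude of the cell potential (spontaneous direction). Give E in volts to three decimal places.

For a concentration cell E°cell = 0. The 0.45 M side is the cathode (reduction is favoured where [Cu⁺] is higher).
With n = 1, E = −(0.0592/1) log([Cu⁺]ₐₙ/[Cu⁺]꜀ₐₜ) = −(0.0592/1) log(0.17/0.45) = −(0.0592/1)(-0.423) = +0.025 V.

+0.025 V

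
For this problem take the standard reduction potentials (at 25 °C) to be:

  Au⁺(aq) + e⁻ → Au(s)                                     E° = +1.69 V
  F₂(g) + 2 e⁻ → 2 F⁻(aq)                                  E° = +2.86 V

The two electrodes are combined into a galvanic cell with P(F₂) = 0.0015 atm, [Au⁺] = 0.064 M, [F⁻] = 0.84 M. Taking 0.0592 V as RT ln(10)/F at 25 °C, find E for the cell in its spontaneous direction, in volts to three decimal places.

F₂/F⁻ is the cathode (higher E°), Au⁺/Au the anode: E°cell = +2.86 − (+1.69) = +1.17 V, n = 2.
Overall: F₂(g) + 2 Au(s) → 2 F⁻(aq) + 2 Au⁺(aq)
Q = [F⁻]^2·[Au⁺]^2 / (P(F₂)); log Q = 0.285.
E = E° − (0.0592/n) log Q = +1.17 − (0.0592/2)(0.285) = +1.162 V.

+1.162 V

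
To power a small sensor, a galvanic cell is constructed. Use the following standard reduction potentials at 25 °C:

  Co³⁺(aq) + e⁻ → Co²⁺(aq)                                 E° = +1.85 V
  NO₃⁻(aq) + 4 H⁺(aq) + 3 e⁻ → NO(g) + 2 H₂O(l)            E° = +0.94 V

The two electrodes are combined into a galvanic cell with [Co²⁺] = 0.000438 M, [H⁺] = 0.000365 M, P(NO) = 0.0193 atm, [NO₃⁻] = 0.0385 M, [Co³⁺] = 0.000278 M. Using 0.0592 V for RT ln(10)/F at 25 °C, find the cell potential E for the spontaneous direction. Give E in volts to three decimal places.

+1.164 V

Co³⁺/Co²⁺ is the cathode (higher E°), NO₃⁻/NO the anode: E°cell = +1.85 − (+0.94) = +0.91 V, n = 3.
Overall: 3 Co³⁺(aq) + NO(g) + 2 H₂O(l) → 3 Co²⁺(aq) + NO₃⁻(aq) + 4 H⁺(aq)
Q = [Co²⁺]^3·[NO₃⁻]·[H⁺]^4 / ([Co³⁺]^3·P(NO)); log Q = -12.859.
E = E° − (0.0592/n) log Q = +0.91 − (0.0592/3)(-12.859) = +1.164 V.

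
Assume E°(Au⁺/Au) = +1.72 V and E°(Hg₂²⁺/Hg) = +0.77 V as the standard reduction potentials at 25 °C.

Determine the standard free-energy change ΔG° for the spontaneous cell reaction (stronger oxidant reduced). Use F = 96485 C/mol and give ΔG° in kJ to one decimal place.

-183.3 kJ

Au⁺/Au (E° = +1.72 V) is the cathode; Hg₂²⁺/Hg (E° = +0.77 V) is the anode, so E°cell = +0.95 V.
Balancing electrons gives n = 2 (lcm of 1 and 2).
ΔG° = −nFE° = −(2)(96485)(+0.95) = -183,322 J = -183.3 kJ.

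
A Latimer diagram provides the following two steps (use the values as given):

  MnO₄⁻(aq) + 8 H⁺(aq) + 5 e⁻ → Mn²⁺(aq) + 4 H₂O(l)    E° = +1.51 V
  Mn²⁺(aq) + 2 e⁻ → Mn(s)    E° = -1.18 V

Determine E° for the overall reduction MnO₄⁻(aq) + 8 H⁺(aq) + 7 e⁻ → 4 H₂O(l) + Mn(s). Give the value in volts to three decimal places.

+0.741 V

Adding the free-energy changes (−nFE°) of the two steps gives −n₃FE°₃ = −n₁FE°₁ − n₂FE°₂.
E°₃ = (5×+1.51 + 2×-1.18) / 7 = (+5.190) / 7 = +0.741 V.
E° values themselves are not directly additive — weighting by electron count is essential.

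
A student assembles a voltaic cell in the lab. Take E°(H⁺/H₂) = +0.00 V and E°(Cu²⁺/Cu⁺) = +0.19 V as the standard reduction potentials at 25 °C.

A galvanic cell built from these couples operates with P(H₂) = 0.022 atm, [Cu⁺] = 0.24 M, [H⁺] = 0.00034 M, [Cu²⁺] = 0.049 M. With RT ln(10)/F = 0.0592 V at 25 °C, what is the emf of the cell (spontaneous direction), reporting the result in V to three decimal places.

+0.305 V

Cu²⁺/Cu⁺ is the cathode (higher E°), H⁺/H₂ the anode: E°cell = +0.19 − (+0.00) = +0.19 V, n = 2.
Overall: 2 Cu²⁺(aq) + H₂(g) → 2 Cu⁺(aq) + 2 H⁺(aq)
Q = [Cu⁺]^2·[H⁺]^2 / ([Cu²⁺]^2·P(H₂)); log Q = -3.899.
E = E° − (0.0592/n) log Q = +0.19 − (0.0592/2)(-3.899) = +0.305 V.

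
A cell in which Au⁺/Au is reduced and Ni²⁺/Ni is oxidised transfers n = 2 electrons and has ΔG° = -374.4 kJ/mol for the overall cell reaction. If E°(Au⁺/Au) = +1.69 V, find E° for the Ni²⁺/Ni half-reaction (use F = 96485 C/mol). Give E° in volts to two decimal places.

-0.25 V

E°cell = −ΔG°/(nF) = −(-374.4×10³)/((2)(96485)) = +1.940 V.
Since Au⁺/Au is the cathode and Ni²⁺/Ni the anode, E°cell = E°(Au⁺/Au) − E°(Ni²⁺/Ni).
So E°(Ni²⁺/Ni) = E°(Au⁺/Au) − E°cell = (+1.69) − (+1.940) = -0.25 V.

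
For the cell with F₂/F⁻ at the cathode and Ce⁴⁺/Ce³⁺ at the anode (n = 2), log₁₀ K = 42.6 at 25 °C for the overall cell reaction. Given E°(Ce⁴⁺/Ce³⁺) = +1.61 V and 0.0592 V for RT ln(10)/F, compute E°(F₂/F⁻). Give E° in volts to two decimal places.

+2.87 V

E°cell = (0.0592/n)·log K = (0.0592/2)(42.6) = +1.261 V.
Since F₂/F⁻ is the cathode and Ce⁴⁺/Ce³⁺ the anode, E°cell = E°(F₂/F⁻) − E°(Ce⁴⁺/Ce³⁺).
So E°(F₂/F⁻) = E°cell + E°(Ce⁴⁺/Ce³⁺) = +1.261 + (+1.61) = +2.87 V.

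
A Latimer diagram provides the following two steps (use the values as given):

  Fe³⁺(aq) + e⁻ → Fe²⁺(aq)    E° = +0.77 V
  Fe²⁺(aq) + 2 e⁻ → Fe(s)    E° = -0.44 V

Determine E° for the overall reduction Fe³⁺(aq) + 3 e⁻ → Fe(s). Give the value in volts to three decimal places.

Standard free energies of sequential steps add: ΔG°₃ = ΔG°₁ + ΔG°₂, so n₃E°₃ = n₁E°₁ + n₂E°₂.
E°₃ = (1×+0.77 + 2×-0.44) / 3 = (-0.110) / 3 = -0.037 V.
Simply averaging or adding the two E° values would be wrong; the electron-weighted sum is required.

-0.037 V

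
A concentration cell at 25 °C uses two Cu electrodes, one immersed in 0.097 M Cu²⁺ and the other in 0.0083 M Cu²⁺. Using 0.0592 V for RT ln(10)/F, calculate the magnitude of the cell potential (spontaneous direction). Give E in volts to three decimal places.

+0.032 V

For a concentration cell E°cell = 0. The 0.097 M side is the cathode (reduction is favoured where [Cu²⁺] is higher).
With n = 2, E = −(0.0592/2) log([Cu²⁺]ₐₙ/[Cu²⁺]꜀ₐₜ) = −(0.0592/2) log(0.0083/0.097) = −(0.0592/2)(-1.068) = +0.032 V.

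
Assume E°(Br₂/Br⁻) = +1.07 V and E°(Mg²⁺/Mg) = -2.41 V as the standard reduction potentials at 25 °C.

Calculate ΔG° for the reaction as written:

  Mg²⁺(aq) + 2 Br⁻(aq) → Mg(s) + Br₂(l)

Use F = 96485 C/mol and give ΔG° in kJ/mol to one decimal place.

+671.5 kJ/mol

As written, Mg²⁺/Mg is reduced (cathode) and Br₂/Br⁻ is oxidised (anode), so E°cell = (-2.41) − (+1.07) = -3.48 V.
Balancing electrons gives n = 2.
ΔG° = −nFE° = −(2)(96485)(-3.48) = 671,536 J = +671.5 kJ/mol.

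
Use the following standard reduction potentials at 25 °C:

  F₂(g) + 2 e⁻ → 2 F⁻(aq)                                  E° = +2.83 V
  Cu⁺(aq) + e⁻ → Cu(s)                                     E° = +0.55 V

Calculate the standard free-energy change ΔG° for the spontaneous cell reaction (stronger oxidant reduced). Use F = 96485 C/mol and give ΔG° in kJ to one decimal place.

-440.0 kJ

F₂/F⁻ (E° = +2.83 V) is the cathode; Cu⁺/Cu (E° = +0.55 V) is the anode, so E°cell = +2.28 V.
Balancing electrons gives n = 2 (lcm of 2 and 1).
ΔG° = −nFE° = −(2)(96485)(+2.28) = -439,972 J = -440.0 kJ.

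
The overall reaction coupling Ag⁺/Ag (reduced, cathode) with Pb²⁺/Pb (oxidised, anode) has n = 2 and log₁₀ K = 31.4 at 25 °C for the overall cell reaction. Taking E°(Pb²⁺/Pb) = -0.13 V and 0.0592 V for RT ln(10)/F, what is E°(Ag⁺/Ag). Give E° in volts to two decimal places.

E°cell = (0.0592/n)·log K = (0.0592/2)(31.4) = +0.929 V.
Since Ag⁺/Ag is the cathode and Pb²⁺/Pb the anode, E°cell = E°(Ag⁺/Ag) − E°(Pb²⁺/Pb).
So E°(Ag⁺/Ag) = E°cell + E°(Pb²⁺/Pb) = +0.929 + (-0.13) = +0.80 V.

+0.80 V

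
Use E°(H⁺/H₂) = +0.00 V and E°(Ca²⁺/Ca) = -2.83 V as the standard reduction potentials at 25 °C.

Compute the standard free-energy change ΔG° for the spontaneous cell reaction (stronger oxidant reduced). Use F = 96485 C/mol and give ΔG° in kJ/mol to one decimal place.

-546.1 kJ/mol

H⁺/H₂ (E° = +0.00 V) is the cathode; Ca²⁺/Ca (E° = -2.83 V) is the anode, so E°cell = +2.83 V.
Balancing electrons gives n = 2 (lcm of 2 and 2).
ΔG° = −nFE° = −(2)(96485)(+2.83) = -546,105 J = -546.1 kJ/mol.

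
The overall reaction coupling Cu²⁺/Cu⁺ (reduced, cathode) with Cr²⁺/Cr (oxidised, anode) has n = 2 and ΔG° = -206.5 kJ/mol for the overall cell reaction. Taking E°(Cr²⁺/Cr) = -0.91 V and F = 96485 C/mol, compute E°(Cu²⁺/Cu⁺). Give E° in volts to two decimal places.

+0.16 V

E°cell = −ΔG°/(nF) = −(-206.5×10³)/((2)(96485)) = +1.070 V.
Since Cu²⁺/Cu⁺ is the cathode and Cr²⁺/Cr the anode, E°cell = E°(Cu²⁺/Cu⁺) − E°(Cr²⁺/Cr).
So E°(Cu²⁺/Cu⁺) = E°cell + E°(Cr²⁺/Cr) = +1.070 + (-0.91) = +0.16 V.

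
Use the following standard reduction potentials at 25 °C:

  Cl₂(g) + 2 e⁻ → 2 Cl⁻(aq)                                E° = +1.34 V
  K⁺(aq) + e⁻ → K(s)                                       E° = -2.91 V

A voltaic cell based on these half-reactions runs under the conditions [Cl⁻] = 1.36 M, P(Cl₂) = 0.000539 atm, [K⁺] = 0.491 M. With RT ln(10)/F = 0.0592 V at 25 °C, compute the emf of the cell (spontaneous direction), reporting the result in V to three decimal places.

Cl₂/Cl⁻ is the cathode (higher E°), K⁺/K the anode: E°cell = +1.34 − (-2.91) = +4.25 V, n = 2.
Overall: Cl₂(g) + 2 K(s) → 2 Cl⁻(aq) + 2 K⁺(aq)
Q = [Cl⁻]^2·[K⁺]^2 / (P(Cl₂)); log Q = 2.918.
E = E° − (0.0592/n) log Q = +4.25 − (0.0592/2)(2.918) = +4.164 V.

+4.164 V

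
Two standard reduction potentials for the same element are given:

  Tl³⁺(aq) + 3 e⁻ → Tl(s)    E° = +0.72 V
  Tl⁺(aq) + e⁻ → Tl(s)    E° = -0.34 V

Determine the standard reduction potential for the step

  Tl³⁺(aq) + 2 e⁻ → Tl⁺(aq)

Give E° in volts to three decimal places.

+1.250 V

Sequential free energies add, so n₃E°₃ = n₁E°₁ + n₂E°₂.
With n₃ = 3, and the known step contributing 1×(-0.34) V, the unknown satisfies 2·E° = 3×(+0.72) − 1×(-0.34) = +2.500.
E° = +2.500 / 2 = +1.250 V.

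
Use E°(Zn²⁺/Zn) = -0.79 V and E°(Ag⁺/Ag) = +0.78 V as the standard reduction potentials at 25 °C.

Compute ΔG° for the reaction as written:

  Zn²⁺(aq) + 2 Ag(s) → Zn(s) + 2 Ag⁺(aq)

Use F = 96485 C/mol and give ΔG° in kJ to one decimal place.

+303.0 kJ

As written, Zn²⁺/Zn is reduced (cathode) and Ag⁺/Ag is oxidised (anode), so E°cell = (-0.79) − (+0.78) = -1.57 V.
Balancing electrons gives n = 2.
ΔG° = −nFE° = −(2)(96485)(-1.57) = 302,963 J = +303.0 kJ.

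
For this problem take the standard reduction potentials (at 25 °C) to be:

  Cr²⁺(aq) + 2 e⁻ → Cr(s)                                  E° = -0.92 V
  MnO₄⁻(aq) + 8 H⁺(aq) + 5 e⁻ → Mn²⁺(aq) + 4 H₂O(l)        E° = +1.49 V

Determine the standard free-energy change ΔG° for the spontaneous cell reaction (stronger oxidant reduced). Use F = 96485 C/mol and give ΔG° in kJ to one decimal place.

-2325.3 kJ

MnO₄⁻/Mn²⁺ (E° = +1.49 V) is the cathode; Cr²⁺/Cr (E° = -0.92 V) is the anode, so E°cell = +2.41 V.
Balancing electrons gives n = 10 (lcm of 5 and 2).
ΔG° = −nFE° = −(10)(96485)(+2.41) = -2,325,288 J = -2325.3 kJ.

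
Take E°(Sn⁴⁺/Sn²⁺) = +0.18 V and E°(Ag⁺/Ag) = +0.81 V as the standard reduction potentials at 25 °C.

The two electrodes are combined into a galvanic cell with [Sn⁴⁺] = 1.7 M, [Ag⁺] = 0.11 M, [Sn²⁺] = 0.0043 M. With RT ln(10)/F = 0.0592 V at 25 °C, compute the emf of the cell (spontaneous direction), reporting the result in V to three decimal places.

+0.496 V

Ag⁺/Ag is the cathode (higher E°), Sn⁴⁺/Sn²⁺ the anode: E°cell = +0.81 − (+0.18) = +0.63 V, n = 2.
Overall: 2 Ag⁺(aq) + Sn²⁺(aq) → 2 Ag(s) + Sn⁴⁺(aq)
Q = [Sn⁴⁺] / ([Ag⁺]^2·[Sn²⁺]); log Q = 4.514.
E = E° − (0.0592/n) log Q = +0.63 − (0.0592/2)(4.514) = +0.496 V.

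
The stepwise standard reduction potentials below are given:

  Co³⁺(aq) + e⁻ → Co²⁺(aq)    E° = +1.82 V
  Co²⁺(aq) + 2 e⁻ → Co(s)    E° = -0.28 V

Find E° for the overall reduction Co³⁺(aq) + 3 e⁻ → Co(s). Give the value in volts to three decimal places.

+0.420 V

Since ΔG° = −nFE° is additive over sequential reductions, n₃E°₃ = n₁E°₁ + n₂E°₂.
E°₃ = (1×+1.82 + 2×-0.28) / 3 = (+1.260) / 3 = +0.420 V.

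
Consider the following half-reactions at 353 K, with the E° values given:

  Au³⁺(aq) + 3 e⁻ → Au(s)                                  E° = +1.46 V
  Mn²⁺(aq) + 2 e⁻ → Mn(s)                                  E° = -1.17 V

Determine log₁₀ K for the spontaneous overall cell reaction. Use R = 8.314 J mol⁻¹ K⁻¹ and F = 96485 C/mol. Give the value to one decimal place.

225.3

Cathode: Au³⁺/Au; anode: Mn²⁺/Mn. E°cell = (+1.46) − (-1.17) = +2.63 V, with n = 6.
ΔG° = −nFE° = −RT ln K, so ln K = nFE°/(RT) = (6)(96485)(+2.63) / ((8.314)(353)) = 518.779.
log₁₀ K = 518.779 / ln 10 = 225.3.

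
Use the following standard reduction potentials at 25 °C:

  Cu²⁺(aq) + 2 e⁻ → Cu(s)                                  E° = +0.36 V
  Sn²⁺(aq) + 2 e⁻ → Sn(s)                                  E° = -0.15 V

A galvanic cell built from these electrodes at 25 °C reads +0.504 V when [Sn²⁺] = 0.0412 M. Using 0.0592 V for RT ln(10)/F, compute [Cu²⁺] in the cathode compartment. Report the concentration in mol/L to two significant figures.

0.026 M

Cu²⁺/Cu is the cathode, Sn²⁺/Sn the anode: E°cell = +0.51 V, n = 2.
Overall reaction: Cu²⁺(aq) + Sn(s) → Cu(s) + Sn²⁺(aq); Q = [Sn²⁺]^1/[Cu²⁺]^1.
From E = E° − (0.0592/n) log Q: log Q = (E° − E)·n/0.0592 = (+0.51 − (+0.504))·2/0.0592 = 0.2027.
So 1·log[Cu²⁺] = 1·log(0.0412) − log Q = -1.3851 − (0.2027) = -1.5878; [Cu²⁺] = 10^(-1.5878) ≈ 0.026 M.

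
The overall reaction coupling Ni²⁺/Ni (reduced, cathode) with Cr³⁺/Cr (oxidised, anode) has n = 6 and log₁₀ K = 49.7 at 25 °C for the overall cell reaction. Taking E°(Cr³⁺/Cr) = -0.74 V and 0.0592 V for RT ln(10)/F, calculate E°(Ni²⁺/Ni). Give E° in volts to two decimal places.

-0.25 V

E°cell = (0.0592/n)·log K = (0.0592/6)(49.7) = +0.490 V.
Since Ni²⁺/Ni is the cathode and Cr³⁺/Cr the anode, E°cell = E°(Ni²⁺/Ni) − E°(Cr³⁺/Cr).
So E°(Ni²⁺/Ni) = E°cell + E°(Cr³⁺/Cr) = +0.490 + (-0.74) = -0.25 V.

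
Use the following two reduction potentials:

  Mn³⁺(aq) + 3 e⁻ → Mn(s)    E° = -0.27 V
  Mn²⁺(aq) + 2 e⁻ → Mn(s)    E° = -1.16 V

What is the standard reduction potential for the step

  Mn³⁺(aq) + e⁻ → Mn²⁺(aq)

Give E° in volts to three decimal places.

+1.510 V

Sequential free energies add, so n₃E°₃ = n₁E°₁ + n₂E°₂.
With n₃ = 3, and the known step contributing 2×(-1.16) V, the unknown satisfies 1·E° = 3×(-0.27) − 2×(-1.16) = +1.510.
E° = +1.510 / 1 = +1.510 V.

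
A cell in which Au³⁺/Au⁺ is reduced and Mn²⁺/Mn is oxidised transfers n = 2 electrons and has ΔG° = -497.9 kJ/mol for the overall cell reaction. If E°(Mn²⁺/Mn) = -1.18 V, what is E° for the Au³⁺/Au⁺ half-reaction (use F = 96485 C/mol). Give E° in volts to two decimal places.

+1.40 V

E°cell = −ΔG°/(nF) = −(-497.9×10³)/((2)(96485)) = +2.580 V.
Since Au³⁺/Au⁺ is the cathode and Mn²⁺/Mn the anode, E°cell = E°(Au³⁺/Au⁺) − E°(Mn²⁺/Mn).
So E°(Au³⁺/Au⁺) = E°cell + E°(Mn²⁺/Mn) = +2.580 + (-1.18) = +1.40 V.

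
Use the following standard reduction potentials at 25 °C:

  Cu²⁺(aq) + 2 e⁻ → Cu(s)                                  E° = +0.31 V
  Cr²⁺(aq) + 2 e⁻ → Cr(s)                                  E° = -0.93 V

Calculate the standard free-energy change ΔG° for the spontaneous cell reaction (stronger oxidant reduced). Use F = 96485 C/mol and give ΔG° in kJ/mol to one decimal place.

Cu²⁺/Cu (E° = +0.31 V) is the cathode; Cr²⁺/Cr (E° = -0.93 V) is the anode, so E°cell = +1.24 V.
Balancing electrons gives n = 2 (lcm of 2 and 2).
ΔG° = −nFE° = −(2)(96485)(+1.24) = -239,283 J = -239.3 kJ/mol.

-239.3 kJ/mol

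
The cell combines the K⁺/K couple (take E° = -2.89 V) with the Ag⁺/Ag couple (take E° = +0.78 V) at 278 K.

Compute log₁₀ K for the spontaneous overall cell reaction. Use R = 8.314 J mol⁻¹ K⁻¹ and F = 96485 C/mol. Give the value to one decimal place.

Cathode: Ag⁺/Ag; anode: K⁺/K. E°cell = (+0.78) − (-2.89) = +3.67 V, with n = 1.
ΔG° = −nFE° = −RT ln K, so ln K = nFE°/(RT) = (1)(96485)(+3.67) / ((8.314)(278)) = 153.204.
log₁₀ K = 153.204 / ln 10 = 66.5.

66.5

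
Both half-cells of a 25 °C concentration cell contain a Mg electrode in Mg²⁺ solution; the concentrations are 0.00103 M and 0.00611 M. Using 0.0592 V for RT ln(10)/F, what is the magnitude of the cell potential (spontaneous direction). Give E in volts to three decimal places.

For a concentration cell E°cell = 0. The 0.00611 M side is the cathode (reduction is favoured where [Mg²⁺] is higher).
With n = 2, E = −(0.0592/2) log([Mg²⁺]ₐₙ/[Mg²⁺]꜀ₐₜ) = −(0.0592/2) log(0.00103/0.00611) = −(0.0592/2)(-0.773) = +0.023 V.

+0.023 V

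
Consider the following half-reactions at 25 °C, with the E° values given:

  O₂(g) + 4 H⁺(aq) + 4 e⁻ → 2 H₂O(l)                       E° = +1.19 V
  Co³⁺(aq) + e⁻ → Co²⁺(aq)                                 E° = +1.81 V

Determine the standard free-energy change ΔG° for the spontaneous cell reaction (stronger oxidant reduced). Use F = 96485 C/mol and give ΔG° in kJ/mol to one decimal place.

Co³⁺/Co²⁺ (E° = +1.81 V) is the cathode; O₂/H₂O (E° = +1.19 V) is the anode, so E°cell = +0.62 V.
Balancing electrons gives n = 4 (lcm of 1 and 4).
ΔG° = −nFE° = −(4)(96485)(+0.62) = -239,283 J = -239.3 kJ/mol.

-239.3 kJ/mol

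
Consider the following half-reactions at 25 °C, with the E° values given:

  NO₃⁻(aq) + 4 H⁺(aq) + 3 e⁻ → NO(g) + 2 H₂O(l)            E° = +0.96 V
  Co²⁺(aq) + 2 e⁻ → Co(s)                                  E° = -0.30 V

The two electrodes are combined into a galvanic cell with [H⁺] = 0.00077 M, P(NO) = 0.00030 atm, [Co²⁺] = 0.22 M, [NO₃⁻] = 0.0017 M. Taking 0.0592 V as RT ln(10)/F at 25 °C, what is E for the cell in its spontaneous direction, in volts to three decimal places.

+1.049 V

NO₃⁻/NO is the cathode (higher E°), Co²⁺/Co the anode: E°cell = +0.96 − (-0.30) = +1.26 V, n = 6.
Overall: 2 NO₃⁻(aq) + 8 H⁺(aq) + 3 Co(s) → 2 NO(g) + 4 H₂O(l) + 3 Co²⁺(aq)
Q = P(NO)^2·[Co²⁺]^3 / ([NO₃⁻]^2·[H⁺]^8); log Q = 21.429.
E = E° − (0.0592/n) log Q = +1.26 − (0.0592/6)(21.429) = +1.049 V.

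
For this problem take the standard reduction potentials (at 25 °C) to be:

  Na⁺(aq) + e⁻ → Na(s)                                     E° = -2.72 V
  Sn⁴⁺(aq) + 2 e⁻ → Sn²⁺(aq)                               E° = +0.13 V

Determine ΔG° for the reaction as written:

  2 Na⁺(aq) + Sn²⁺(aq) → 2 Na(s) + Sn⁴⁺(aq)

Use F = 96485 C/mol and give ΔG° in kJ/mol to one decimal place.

As written, Na⁺/Na is reduced (cathode) and Sn⁴⁺/Sn²⁺ is oxidised (anode), so E°cell = (-2.72) − (+0.13) = -2.85 V.
Balancing electrons gives n = 2.
ΔG° = −nFE° = −(2)(96485)(-2.85) = 549,964 J = +550.0 kJ/mol.

+550.0 kJ/mol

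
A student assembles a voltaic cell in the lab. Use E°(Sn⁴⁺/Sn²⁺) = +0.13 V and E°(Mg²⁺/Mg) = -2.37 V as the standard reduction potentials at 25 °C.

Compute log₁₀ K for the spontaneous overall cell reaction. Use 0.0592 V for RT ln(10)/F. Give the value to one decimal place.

Cathode: Sn⁴⁺/Sn²⁺; anode: Mg²⁺/Mg. E°cell = +2.50 V, n = 2.
log K = nE°cell / 0.0592 = (2)(+2.50) / 0.0592 = 84.5.

84.5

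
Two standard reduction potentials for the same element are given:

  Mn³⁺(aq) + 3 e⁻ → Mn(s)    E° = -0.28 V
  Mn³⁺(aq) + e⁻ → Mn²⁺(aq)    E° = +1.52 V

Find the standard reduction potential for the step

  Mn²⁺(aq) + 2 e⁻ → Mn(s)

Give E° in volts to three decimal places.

Sequential free energies add, so n₃E°₃ = n₁E°₁ + n₂E°₂.
With n₃ = 3, and the known step contributing 1×(+1.52) V, the unknown satisfies 2·E° = 3×(-0.28) − 1×(+1.52) = -2.360.
E° = -2.360 / 2 = -1.180 V.

-1.180 V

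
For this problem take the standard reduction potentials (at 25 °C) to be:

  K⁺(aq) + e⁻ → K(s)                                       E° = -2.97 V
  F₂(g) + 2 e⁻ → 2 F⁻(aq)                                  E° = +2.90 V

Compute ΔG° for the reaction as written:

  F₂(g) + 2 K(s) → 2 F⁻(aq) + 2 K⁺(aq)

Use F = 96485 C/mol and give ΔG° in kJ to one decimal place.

As written, F₂/F⁻ is reduced (cathode) and K⁺/K is oxidised (anode), so E°cell = (+2.90) − (-2.97) = +5.87 V.
Balancing electrons gives n = 2.
ΔG° = −nFE° = −(2)(96485)(+5.87) = -1,132,734 J = -1132.7 kJ.

-1132.7 kJ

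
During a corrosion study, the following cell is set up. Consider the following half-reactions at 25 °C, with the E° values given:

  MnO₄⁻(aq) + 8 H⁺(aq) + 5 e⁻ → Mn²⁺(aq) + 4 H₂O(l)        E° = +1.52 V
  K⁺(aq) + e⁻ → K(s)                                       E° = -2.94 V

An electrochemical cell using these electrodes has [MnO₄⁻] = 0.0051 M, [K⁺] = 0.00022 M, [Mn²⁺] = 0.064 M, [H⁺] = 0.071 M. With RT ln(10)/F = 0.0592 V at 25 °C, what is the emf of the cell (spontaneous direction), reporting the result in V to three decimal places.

+4.555 V

MnO₄⁻/Mn²⁺ is the cathode (higher E°), K⁺/K the anode: E°cell = +1.52 − (-2.94) = +4.46 V, n = 5.
Overall: MnO₄⁻(aq) + 8 H⁺(aq) + 5 K(s) → Mn²⁺(aq) + 4 H₂O(l) + 5 K⁺(aq)
Q = [Mn²⁺]·[K⁺]^5 / ([MnO₄⁻]·[H⁺]^8); log Q = -7.999.
E = E° − (0.0592/n) log Q = +4.46 − (0.0592/5)(-7.999) = +4.555 V.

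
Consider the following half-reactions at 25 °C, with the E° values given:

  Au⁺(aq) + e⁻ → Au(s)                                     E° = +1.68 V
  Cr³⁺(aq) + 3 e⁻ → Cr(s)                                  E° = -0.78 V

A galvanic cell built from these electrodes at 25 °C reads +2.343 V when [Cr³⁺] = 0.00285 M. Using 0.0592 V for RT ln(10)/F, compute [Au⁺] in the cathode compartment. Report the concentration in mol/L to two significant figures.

Au⁺/Au is the cathode, Cr³⁺/Cr the anode: E°cell = +2.46 V, n = 3.
Overall reaction: 3 Au⁺(aq) + Cr(s) → 3 Au(s) + Cr³⁺(aq); Q = [Cr³⁺]^1/[Au⁺]^3.
From E = E° − (0.0592/n) log Q: log Q = (E° − E)·n/0.0592 = (+2.46 − (+2.343))·3/0.0592 = 5.9291.
So 3·log[Au⁺] = 1·log(0.00285) − log Q = -2.5452 − (5.9291) = -8.4743; log[Au⁺] = -8.4743 / 3 = -2.8248; [Au⁺] = 10^(-2.8248) ≈ 0.0015 M.

0.0015 M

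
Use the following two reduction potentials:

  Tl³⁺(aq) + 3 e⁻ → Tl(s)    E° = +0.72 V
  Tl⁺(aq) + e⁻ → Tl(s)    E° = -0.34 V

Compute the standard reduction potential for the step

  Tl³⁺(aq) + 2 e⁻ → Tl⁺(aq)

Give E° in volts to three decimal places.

+1.250 V

Sequential free energies add, so n₃E°₃ = n₁E°₁ + n₂E°₂.
With n₃ = 3, and the known step contributing 1×(-0.34) V, the unknown satisfies 2·E° = 3×(+0.72) − 1×(-0.34) = +2.500.
E° = +2.500 / 2 = +1.250 V.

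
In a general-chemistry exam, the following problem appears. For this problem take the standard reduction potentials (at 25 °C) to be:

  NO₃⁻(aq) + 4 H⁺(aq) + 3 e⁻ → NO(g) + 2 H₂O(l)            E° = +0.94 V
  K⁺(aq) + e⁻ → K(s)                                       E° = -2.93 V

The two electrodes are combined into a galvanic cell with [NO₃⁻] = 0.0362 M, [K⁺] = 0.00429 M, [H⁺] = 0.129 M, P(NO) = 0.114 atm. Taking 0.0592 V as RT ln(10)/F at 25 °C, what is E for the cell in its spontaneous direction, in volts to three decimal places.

NO₃⁻/NO is the cathode (higher E°), K⁺/K the anode: E°cell = +0.94 − (-2.93) = +3.87 V, n = 3.
Overall: NO₃⁻(aq) + 4 H⁺(aq) + 3 K(s) → NO(g) + 2 H₂O(l) + 3 K⁺(aq)
Q = P(NO)·[K⁺]^3 / ([NO₃⁻]·[H⁺]^4); log Q = -3.047.
E = E° − (0.0592/n) log Q = +3.87 − (0.0592/3)(-3.047) = +3.930 V.

+3.930 V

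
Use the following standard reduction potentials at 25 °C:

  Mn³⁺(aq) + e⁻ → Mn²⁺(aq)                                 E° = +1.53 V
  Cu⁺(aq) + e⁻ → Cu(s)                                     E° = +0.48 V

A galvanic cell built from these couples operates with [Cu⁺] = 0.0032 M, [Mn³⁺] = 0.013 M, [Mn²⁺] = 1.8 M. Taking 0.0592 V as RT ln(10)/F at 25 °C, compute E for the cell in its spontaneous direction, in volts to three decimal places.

+1.071 V

Mn³⁺/Mn²⁺ is the cathode (higher E°), Cu⁺/Cu the anode: E°cell = +1.53 − (+0.48) = +1.05 V, n = 1.
Overall: Mn³⁺(aq) + Cu(s) → Mn²⁺(aq) + Cu⁺(aq)
Q = [Mn²⁺]·[Cu⁺] / ([Mn³⁺]); log Q = -0.354.
E = E° − (0.0592/n) log Q = +1.05 − (0.0592/1)(-0.354) = +1.071 V.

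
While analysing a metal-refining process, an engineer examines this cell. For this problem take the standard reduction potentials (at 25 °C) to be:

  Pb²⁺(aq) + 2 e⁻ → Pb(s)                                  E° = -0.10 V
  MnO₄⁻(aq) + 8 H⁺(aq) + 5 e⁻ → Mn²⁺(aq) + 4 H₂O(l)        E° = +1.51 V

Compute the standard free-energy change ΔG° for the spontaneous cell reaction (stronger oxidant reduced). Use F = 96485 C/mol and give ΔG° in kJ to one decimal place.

-1553.4 kJ

MnO₄⁻/Mn²⁺ (E° = +1.51 V) is the cathode; Pb²⁺/Pb (E° = -0.10 V) is the anode, so E°cell = +1.61 V.
Balancing electrons gives n = 10 (lcm of 5 and 2).
ΔG° = −nFE° = −(10)(96485)(+1.61) = -1,553,408 J = -1553.4 kJ.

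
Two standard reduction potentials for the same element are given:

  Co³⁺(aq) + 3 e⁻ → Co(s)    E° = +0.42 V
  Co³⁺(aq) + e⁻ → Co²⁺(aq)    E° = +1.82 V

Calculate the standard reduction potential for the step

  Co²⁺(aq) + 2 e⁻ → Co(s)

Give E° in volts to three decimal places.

-0.280 V

Sequential free energies add, so n₃E°₃ = n₁E°₁ + n₂E°₂.
With n₃ = 3, and the known step contributing 1×(+1.82) V, the unknown satisfies 2·E° = 3×(+0.42) − 1×(+1.82) = -0.560.
E° = -0.560 / 2 = -0.280 V.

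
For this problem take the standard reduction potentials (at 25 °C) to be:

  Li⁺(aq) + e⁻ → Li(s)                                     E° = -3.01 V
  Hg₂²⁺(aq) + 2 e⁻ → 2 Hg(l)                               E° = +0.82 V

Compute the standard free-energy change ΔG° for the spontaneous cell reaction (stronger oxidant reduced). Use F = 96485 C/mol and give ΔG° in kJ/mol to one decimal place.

-739.1 kJ/mol

Hg₂²⁺/Hg (E° = +0.82 V) is the cathode; Li⁺/Li (E° = -3.01 V) is the anode, so E°cell = +3.83 V.
Balancing electrons gives n = 2 (lcm of 2 and 1).
ΔG° = −nFE° = −(2)(96485)(+3.83) = -739,075 J = -739.1 kJ/mol.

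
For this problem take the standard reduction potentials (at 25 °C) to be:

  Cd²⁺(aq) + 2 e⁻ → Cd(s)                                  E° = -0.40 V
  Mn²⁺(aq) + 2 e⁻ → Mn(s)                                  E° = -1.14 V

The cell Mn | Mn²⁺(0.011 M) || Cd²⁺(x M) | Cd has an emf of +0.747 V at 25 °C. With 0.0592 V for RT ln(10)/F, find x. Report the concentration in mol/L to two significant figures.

0.019 M

Cd²⁺/Cd is the cathode, Mn²⁺/Mn the anode: E°cell = +0.74 V, n = 2.
Overall reaction: Cd²⁺(aq) + Mn(s) → Cd(s) + Mn²⁺(aq); Q = [Mn²⁺]^1/[Cd²⁺]^1.
From E = E° − (0.0592/n) log Q: log Q = (E° − E)·n/0.0592 = (+0.74 − (+0.747))·2/0.0592 = -0.2365.
So 1·log[Cd²⁺] = 1·log(0.011) − log Q = -1.9586 − (-0.2365) = -1.7221; [Cd²⁺] = 10^(-1.7221) ≈ 0.019 M.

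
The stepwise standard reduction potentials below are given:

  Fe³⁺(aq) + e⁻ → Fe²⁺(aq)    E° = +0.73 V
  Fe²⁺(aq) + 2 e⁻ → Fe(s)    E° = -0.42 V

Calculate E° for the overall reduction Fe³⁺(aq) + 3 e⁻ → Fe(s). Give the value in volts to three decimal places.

Adding the free-energy changes (−nFE°) of the two steps gives −n₃FE°₃ = −n₁FE°₁ − n₂FE°₂.
E°₃ = (1×+0.73 + 2×-0.42) / 3 = (-0.110) / 3 = -0.037 V.
E° values themselves are not directly additive — weighting by electron count is essential.

-0.037 V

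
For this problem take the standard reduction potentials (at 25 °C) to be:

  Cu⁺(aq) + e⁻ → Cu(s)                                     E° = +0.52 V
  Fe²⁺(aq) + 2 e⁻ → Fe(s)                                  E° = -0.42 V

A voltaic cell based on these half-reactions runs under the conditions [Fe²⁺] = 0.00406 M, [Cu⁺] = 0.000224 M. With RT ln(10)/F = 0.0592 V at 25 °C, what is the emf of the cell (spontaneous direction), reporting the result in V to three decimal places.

Cu⁺/Cu is the cathode (higher E°), Fe²⁺/Fe the anode: E°cell = +0.52 − (-0.42) = +0.94 V, n = 2.
Overall: 2 Cu⁺(aq) + Fe(s) → 2 Cu(s) + Fe²⁺(aq)
Q = [Fe²⁺] / ([Cu⁺]^2); log Q = 4.908.
E = E° − (0.0592/n) log Q = +0.94 − (0.0592/2)(4.908) = +0.795 V.

+0.795 V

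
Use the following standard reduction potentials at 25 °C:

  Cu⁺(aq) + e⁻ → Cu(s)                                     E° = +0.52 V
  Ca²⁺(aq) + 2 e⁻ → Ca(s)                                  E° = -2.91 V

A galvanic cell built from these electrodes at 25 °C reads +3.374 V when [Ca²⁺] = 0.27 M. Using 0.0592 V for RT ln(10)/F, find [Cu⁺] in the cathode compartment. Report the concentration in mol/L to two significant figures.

Cu⁺/Cu is the cathode, Ca²⁺/Ca the anode: E°cell = +3.43 V, n = 2.
Overall reaction: 2 Cu⁺(aq) + Ca(s) → 2 Cu(s) + Ca²⁺(aq); Q = [Ca²⁺]^1/[Cu⁺]^2.
From E = E° − (0.0592/n) log Q: log Q = (E° − E)·n/0.0592 = (+3.43 − (+3.374))·2/0.0592 = 1.8919.
So 2·log[Cu⁺] = 1·log(0.27) − log Q = -0.5686 − (1.8919) = -2.4605; log[Cu⁺] = -2.4605 / 2 = -1.2303; [Cu⁺] = 10^(-1.2303) ≈ 0.059 M.

0.059 M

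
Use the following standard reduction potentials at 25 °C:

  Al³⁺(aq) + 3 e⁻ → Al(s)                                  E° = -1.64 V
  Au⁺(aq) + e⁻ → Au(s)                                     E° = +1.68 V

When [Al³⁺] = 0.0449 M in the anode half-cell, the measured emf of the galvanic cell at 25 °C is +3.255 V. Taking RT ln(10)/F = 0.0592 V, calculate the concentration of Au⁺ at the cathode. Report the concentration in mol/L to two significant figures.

Au⁺/Au is the cathode, Al³⁺/Al the anode: E°cell = +3.32 V, n = 3.
Overall reaction: 3 Au⁺(aq) + Al(s) → 3 Au(s) + Al³⁺(aq); Q = [Al³⁺]^1/[Au⁺]^3.
From E = E° − (0.0592/n) log Q: log Q = (E° − E)·n/0.0592 = (+3.32 − (+3.255))·3/0.0592 = 3.2939.
So 3·log[Au⁺] = 1·log(0.0449) − log Q = -1.3478 − (3.2939) = -4.6417; log[Au⁺] = -4.6417 / 3 = -1.5472; [Au⁺] = 10^(-1.5472) ≈ 0.028 M.

0.028 M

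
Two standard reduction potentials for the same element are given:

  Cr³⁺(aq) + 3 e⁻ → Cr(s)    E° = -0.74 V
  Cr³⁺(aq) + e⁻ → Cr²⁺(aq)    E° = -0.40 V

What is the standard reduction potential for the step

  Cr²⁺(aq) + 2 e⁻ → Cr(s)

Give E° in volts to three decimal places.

-0.910 V

Sequential free energies add, so n₃E°₃ = n₁E°₁ + n₂E°₂.
With n₃ = 3, and the known step contributing 1×(-0.40) V, the unknown satisfies 2·E° = 3×(-0.74) − 1×(-0.40) = -1.820.
E° = -1.820 / 2 = -0.910 V.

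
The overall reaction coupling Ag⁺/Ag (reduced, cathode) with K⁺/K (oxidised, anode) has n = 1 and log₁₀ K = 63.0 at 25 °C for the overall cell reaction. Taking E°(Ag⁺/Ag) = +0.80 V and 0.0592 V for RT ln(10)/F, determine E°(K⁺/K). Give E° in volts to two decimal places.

E°cell = (0.0592/n)·log K = (0.0592/1)(63.0) = +3.730 V.
Since Ag⁺/Ag is the cathode and K⁺/K the anode, E°cell = E°(Ag⁺/Ag) − E°(K⁺/K).
So E°(K⁺/K) = E°(Ag⁺/Ag) − E°cell = (+0.80) − (+3.730) = -2.93 V.

-2.93 V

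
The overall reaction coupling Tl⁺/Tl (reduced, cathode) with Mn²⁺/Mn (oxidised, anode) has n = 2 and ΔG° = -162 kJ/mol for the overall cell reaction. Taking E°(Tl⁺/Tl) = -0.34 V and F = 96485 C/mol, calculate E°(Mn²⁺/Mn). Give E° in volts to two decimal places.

-1.18 V

E°cell = −ΔG°/(nF) = −(-162×10³)/((2)(96485)) = +0.840 V.
Since Tl⁺/Tl is the cathode and Mn²⁺/Mn the anode, E°cell = E°(Tl⁺/Tl) − E°(Mn²⁺/Mn).
So E°(Mn²⁺/Mn) = E°(Tl⁺/Tl) − E°cell = (-0.34) − (+0.840) = -1.18 V.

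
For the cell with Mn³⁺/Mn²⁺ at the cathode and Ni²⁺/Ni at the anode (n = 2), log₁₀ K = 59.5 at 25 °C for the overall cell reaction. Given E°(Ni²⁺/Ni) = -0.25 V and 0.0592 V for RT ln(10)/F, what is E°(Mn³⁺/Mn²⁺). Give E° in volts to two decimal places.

+1.51 V

E°cell = (0.0592/n)·log K = (0.0592/2)(59.5) = +1.761 V.
Since Mn³⁺/Mn²⁺ is the cathode and Ni²⁺/Ni the anode, E°cell = E°(Mn³⁺/Mn²⁺) − E°(Ni²⁺/Ni).
So E°(Mn³⁺/Mn²⁺) = E°cell + E°(Ni²⁺/Ni) = +1.761 + (-0.25) = +1.51 V.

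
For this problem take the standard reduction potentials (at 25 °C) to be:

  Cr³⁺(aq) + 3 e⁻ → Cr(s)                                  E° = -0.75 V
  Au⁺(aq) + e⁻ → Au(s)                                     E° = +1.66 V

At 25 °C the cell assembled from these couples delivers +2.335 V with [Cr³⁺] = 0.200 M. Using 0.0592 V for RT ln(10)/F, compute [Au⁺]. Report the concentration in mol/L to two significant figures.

Au⁺/Au is the cathode, Cr³⁺/Cr the anode: E°cell = +2.41 V, n = 3.
Overall reaction: 3 Au⁺(aq) + Cr(s) → 3 Au(s) + Cr³⁺(aq); Q = [Cr³⁺]^1/[Au⁺]^3.
From E = E° − (0.0592/n) log Q: log Q = (E° − E)·n/0.0592 = (+2.41 − (+2.335))·3/0.0592 = 3.8007.
So 3·log[Au⁺] = 1·log(0.2) − log Q = -0.6990 − (3.8007) = -4.4997; log[Au⁺] = -4.4997 / 3 = -1.4999; [Au⁺] = 10^(-1.4999) ≈ 0.032 M.

0.032 M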